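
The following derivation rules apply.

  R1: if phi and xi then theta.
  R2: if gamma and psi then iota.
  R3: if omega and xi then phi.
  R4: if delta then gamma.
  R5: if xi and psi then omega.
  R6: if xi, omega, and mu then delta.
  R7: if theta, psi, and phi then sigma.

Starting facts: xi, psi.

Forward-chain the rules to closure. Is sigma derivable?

Yes

xi and psi hold, so omega follows (R5).
omega and xi hold, so phi follows (R3).
phi and xi hold, so theta follows (R1).
theta, psi, and phi hold, so sigma follows (R7).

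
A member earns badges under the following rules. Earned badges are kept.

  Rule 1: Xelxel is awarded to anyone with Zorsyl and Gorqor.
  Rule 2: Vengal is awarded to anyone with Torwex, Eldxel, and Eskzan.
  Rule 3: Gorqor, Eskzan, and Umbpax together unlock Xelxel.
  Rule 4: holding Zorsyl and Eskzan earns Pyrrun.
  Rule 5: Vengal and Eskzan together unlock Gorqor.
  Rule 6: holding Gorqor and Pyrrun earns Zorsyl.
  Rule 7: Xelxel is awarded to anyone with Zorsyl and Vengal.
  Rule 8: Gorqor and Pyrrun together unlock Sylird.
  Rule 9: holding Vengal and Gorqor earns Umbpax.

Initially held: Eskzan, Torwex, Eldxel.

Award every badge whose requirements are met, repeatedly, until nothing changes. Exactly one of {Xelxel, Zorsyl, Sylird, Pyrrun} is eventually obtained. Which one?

With Torwex, Eldxel, and Eskzan, Vengal is earned (Rule 2).
With Vengal and Eskzan, Gorqor is earned (Rule 5).
With Vengal and Gorqor, Umbpax is earned (Rule 9).
With Gorqor, Eskzan, and Umbpax, Xelxel is earned (Rule 3).
Pyrrun would need Zorsyl and Eskzan (Rule 4), but Zorsyl is never earned. Zorsyl would need Gorqor and Pyrrun (Rule 6), but Pyrrun is never earned. Sylird would need Gorqor and Pyrrun (Rule 8), but Pyrrun is never earned.

Xelxel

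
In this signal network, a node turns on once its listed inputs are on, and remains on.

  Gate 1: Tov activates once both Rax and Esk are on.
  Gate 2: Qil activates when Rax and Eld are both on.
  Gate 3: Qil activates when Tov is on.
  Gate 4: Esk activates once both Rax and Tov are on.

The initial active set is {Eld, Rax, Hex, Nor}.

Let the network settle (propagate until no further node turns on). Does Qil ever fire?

Gate 2: Rax and Eld on → Qil on.

Yes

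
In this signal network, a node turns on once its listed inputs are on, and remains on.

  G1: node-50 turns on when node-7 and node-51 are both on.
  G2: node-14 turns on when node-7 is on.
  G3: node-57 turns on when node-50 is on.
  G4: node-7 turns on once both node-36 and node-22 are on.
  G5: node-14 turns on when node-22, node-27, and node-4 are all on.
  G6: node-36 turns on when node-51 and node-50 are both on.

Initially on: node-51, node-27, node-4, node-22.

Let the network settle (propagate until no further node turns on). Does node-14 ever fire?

Yes

node-22, node-27, and node-4 are on, so node-14 turns on (G5).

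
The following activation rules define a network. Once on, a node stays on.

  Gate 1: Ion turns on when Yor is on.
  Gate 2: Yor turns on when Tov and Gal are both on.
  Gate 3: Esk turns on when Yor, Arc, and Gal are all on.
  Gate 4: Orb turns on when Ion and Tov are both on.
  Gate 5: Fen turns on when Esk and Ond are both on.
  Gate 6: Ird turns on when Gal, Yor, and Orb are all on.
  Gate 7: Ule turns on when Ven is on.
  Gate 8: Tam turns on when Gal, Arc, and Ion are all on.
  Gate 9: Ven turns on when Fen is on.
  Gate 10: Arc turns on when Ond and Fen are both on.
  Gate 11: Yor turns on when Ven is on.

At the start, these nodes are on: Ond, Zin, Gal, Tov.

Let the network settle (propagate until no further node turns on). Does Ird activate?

Yes

Tov and Gal are on, so Yor turns on (Gate 2).
Gate 1: Yor on → Ion on.
Gate 4: Ion and Tov on → Orb on.
Gate 6: Gal, Yor, and Orb on → Ird on.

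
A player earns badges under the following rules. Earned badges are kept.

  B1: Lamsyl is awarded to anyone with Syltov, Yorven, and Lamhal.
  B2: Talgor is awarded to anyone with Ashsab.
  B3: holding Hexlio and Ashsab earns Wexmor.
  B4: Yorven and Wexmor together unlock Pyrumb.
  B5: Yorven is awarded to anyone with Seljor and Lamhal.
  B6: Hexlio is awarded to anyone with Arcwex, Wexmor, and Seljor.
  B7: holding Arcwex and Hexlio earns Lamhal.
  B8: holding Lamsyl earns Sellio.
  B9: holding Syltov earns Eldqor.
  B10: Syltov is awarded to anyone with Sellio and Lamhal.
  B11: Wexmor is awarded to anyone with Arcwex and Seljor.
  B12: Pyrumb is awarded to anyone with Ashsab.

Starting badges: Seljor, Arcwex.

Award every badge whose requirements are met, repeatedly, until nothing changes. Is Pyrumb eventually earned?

Yes

With Arcwex and Seljor, Wexmor is earned (B11).
With Arcwex, Wexmor, and Seljor, Hexlio is earned (B6).
With Arcwex and Hexlio, Lamhal is earned (B7).
With Seljor and Lamhal, Yorven is earned (B5).
With Yorven and Wexmor, Pyrumb is earned (B4).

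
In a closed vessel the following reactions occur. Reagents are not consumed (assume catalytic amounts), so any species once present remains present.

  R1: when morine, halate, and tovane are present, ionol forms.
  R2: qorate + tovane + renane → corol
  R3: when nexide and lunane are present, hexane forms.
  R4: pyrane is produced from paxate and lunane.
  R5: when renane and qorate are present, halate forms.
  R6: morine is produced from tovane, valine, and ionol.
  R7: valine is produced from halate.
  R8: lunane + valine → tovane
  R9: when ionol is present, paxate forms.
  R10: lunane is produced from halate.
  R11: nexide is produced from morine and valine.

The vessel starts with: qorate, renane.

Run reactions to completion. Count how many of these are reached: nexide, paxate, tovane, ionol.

renane and qorate present → halate forms (R5).
halate present → valine forms (R7).
halate present → lunane forms (R10).
lunane and valine present → tovane forms (R8).
nexide would need morine and valine (R11), but morine never forms.
paxate would need ionol (R9), but ionol never forms.
tovane: reached.
ionol would need morine, halate, and tovane (R1), but morine never forms.
Reached: tovane — 1 of the 4.

1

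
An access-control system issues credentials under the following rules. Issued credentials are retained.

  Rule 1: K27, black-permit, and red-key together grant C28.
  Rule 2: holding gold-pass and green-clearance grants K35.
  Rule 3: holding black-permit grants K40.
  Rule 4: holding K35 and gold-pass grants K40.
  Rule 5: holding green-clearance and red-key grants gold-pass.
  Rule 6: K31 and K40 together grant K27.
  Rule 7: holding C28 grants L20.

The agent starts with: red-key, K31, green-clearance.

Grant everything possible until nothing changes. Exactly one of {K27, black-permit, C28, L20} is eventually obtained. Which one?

Holding green-clearance and red-key grants gold-pass (Rule 5).
Holding gold-pass and green-clearance grants K35 (Rule 2).
Holding K35 and gold-pass grants K40 (Rule 4).
Holding K31 and K40 grants K27 (Rule 6).
L20 would need C28 (Rule 7), but C28 is never granted. No rule produces black-permit, and it is not given. C28 would need K27, black-permit, and red-key (Rule 1), but black-permit is never granted.

K27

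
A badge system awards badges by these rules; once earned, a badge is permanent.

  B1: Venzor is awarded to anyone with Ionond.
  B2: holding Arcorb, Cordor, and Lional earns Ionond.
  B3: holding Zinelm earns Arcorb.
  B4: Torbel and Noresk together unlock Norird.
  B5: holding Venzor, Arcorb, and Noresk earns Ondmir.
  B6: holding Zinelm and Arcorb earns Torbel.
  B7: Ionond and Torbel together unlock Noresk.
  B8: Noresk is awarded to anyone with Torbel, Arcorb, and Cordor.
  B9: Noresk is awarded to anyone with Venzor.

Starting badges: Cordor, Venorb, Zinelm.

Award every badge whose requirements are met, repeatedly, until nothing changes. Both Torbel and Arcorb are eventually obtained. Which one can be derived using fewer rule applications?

Arcorb: With Zinelm, Arcorb is earned (B3). [1 rule application]
Torbel: With Zinelm, Arcorb is earned (B3). With Zinelm and Arcorb, Torbel is earned (B6). [2 rule applications]
Arcorb needs fewer.

Arcorb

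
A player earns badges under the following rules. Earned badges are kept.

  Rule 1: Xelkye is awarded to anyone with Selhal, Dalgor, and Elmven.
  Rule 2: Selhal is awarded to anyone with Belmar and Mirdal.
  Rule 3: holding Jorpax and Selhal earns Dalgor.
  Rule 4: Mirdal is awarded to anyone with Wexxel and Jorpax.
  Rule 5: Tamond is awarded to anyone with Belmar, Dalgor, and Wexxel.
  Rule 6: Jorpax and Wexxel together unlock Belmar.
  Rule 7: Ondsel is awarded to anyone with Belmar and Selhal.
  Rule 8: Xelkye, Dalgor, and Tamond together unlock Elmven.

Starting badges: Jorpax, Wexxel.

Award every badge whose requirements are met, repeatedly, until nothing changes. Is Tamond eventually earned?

With Jorpax and Wexxel, Belmar is earned (Rule 6).
With Wexxel and Jorpax, Mirdal is earned (Rule 4).
With Belmar and Mirdal, Selhal is earned (Rule 2).
With Jorpax and Selhal, Dalgor is earned (Rule 3).
With Belmar, Dalgor, and Wexxel, Tamond is earned (Rule 5).

Yes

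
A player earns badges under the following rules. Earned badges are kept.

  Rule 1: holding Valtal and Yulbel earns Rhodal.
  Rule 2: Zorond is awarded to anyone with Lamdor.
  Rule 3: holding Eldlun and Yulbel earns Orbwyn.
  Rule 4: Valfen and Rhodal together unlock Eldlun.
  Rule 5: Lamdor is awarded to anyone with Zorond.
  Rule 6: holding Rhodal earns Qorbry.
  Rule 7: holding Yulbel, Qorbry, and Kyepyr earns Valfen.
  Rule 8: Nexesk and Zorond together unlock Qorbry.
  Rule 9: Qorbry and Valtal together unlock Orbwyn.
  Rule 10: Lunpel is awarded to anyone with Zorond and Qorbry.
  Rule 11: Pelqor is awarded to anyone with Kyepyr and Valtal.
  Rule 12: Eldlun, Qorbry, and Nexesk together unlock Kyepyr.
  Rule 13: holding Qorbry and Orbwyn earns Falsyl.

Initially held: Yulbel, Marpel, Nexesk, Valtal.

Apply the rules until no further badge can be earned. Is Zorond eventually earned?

No

Zorond would need Lamdor (Rule 2), but Lamdor is never earned.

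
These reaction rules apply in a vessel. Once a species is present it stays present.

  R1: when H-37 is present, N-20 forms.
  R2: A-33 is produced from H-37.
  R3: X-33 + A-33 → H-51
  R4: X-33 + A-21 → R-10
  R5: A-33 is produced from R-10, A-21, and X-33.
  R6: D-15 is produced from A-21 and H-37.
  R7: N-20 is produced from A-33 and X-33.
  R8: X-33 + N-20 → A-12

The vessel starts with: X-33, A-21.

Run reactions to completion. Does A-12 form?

X-33 and A-21 present → R-10 forms (R4).
R-10, A-21, and X-33 present → A-33 forms (R5).
A-33 and X-33 present → N-20 forms (R7).
X-33 and N-20 present → A-12 forms (R8).

Yes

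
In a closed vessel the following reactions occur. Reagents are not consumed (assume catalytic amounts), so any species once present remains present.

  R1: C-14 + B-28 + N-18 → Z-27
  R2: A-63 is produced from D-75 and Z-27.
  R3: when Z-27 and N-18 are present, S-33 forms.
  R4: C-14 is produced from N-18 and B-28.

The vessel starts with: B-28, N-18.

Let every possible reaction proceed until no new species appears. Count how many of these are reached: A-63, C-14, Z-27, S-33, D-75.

3

N-18 and B-28 present → C-14 forms (R4).
C-14, B-28, and N-18 present → Z-27 forms (R1).
Z-27 and N-18 present → S-33 forms (R3).
A-63 would need D-75 and Z-27 (R2), but D-75 never forms.
C-14: reached.
Z-27: reached.
S-33: reached.
No rule produces D-75, and it is not given.
Reached: C-14, Z-27, and S-33 — 3 of the 5.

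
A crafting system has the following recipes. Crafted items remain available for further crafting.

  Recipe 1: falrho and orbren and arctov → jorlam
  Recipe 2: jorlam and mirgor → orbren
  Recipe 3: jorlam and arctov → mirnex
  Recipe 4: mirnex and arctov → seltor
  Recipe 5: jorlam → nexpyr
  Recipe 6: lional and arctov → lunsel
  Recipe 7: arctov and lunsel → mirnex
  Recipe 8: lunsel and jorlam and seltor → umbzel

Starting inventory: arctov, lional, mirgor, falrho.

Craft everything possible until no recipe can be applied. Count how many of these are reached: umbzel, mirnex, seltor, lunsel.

3

lional and arctov → lunsel (Recipe 6).
arctov and lunsel → mirnex (Recipe 7).
mirnex and arctov → seltor (Recipe 4).
umbzel would need lunsel, jorlam, and seltor (Recipe 8), but jorlam is never obtained.
mirnex: reached.
seltor: reached.
lunsel: reached.
Reached: mirnex, seltor, and lunsel — 3 of the 4.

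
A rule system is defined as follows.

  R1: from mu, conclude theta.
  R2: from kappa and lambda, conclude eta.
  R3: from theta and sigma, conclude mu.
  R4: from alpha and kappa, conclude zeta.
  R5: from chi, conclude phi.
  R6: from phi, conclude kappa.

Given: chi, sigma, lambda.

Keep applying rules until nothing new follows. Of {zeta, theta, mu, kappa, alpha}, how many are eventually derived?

1

chi holds, so phi follows (R5).
phi holds, so kappa follows (R6).
zeta would need alpha and kappa (R4), but alpha is never established.
theta would need mu (R1), but mu is never established.
mu would need theta and sigma (R3), but theta is never established.
kappa: reached.
No rule produces alpha, and it is not given.
Reached: kappa — 1 of the 5.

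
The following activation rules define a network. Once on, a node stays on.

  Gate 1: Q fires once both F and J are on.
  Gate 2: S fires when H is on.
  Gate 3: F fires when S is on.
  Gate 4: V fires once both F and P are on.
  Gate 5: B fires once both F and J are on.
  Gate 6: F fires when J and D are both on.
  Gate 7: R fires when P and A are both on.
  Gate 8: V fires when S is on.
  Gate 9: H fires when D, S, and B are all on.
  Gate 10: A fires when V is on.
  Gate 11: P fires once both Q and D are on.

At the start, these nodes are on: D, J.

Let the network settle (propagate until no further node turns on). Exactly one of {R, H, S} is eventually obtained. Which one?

J and D are on, so F fires (Gate 6).
Gate 1: F and J on → Q on.
Q and D are on, so P fires (Gate 11).
Gate 4: F and P on → V on.
Gate 10: V on → A on.
Gate 7: P and A on → R on.
H would need D, S, and B (Gate 9), but S never turns on. S would need H (Gate 2), but H never turns on.

R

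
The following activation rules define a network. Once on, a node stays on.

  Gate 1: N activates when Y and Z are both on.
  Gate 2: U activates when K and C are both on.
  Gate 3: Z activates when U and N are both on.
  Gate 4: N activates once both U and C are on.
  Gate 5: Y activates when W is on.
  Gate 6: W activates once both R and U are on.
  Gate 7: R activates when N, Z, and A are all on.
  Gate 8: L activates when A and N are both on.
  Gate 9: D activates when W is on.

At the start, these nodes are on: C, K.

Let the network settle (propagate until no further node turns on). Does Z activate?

Yes

K and C are on, so U activates (Gate 2).
U and C are on, so N activates (Gate 4).
Gate 3: U and N on → Z on.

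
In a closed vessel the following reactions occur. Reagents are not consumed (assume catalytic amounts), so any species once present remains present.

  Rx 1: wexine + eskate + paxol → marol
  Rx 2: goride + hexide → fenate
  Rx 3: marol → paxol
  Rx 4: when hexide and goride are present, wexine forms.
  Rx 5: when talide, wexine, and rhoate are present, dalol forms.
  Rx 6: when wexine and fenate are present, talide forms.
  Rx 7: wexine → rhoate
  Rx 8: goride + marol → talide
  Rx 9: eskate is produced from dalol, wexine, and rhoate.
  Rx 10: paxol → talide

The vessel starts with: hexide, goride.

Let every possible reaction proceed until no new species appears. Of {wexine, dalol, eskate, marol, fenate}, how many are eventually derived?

goride and hexide present → fenate forms (Rx 2).
hexide and goride present → wexine forms (Rx 4).
wexine present → rhoate forms (Rx 7).
wexine and fenate present → talide forms (Rx 6).
talide, wexine, and rhoate present → dalol forms (Rx 5).
dalol, wexine, and rhoate present → eskate forms (Rx 9).
wexine: reached.
dalol: reached.
eskate: reached.
marol would need wexine, eskate, and paxol (Rx 1), but paxol never forms.
fenate: reached.
Reached: wexine, dalol, eskate, and fenate — 4 of the 5.

4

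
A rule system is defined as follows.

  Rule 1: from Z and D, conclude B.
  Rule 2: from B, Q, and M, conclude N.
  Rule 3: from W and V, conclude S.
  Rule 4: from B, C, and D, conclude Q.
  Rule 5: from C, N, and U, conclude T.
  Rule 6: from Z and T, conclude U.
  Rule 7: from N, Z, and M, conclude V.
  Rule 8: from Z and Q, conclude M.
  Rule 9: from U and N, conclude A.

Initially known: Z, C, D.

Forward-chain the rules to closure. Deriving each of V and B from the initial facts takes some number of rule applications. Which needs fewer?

B

B: From Z and D, Rule 1 gives B. [1 rule application]
V: Z and D hold, so B follows (Rule 1). From B, C, and D, Rule 4 gives Q. Z and Q hold, so M follows (Rule 8). B, Q, and M hold, so N follows (Rule 2). From N, Z, and M, Rule 7 gives V. [5 rule applications]
B needs fewer.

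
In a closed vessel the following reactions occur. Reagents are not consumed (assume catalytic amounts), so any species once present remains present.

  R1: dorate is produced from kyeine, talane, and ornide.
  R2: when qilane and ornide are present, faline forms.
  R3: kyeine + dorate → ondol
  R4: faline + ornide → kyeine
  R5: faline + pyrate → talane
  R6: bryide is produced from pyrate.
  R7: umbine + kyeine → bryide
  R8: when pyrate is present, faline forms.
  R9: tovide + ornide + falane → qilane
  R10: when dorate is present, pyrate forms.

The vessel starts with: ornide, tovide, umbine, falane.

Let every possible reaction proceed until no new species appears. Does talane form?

talane would need faline and pyrate (R5), but pyrate never forms.

No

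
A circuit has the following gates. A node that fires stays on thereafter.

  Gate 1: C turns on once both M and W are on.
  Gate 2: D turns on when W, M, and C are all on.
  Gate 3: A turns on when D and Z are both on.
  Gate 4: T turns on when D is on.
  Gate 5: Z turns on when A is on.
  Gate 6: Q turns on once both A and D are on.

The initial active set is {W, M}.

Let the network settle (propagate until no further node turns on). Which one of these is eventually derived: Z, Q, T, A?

T

Gate 1: M and W on → C on.
Gate 2: W, M, and C on → D on.
D is on, so T turns on (Gate 4).
Q would need A and D (Gate 6), but A never turns on. A would need D and Z (Gate 3), but Z never turns on. Z would need A (Gate 5), but A never turns on.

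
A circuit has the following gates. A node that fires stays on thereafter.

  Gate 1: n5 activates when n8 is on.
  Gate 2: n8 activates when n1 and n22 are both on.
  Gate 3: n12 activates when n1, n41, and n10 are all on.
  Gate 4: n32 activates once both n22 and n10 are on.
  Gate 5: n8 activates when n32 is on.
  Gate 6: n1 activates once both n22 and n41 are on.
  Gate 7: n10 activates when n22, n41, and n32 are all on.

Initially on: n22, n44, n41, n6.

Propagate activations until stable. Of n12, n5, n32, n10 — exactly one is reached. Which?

n5

n22 and n41 are on, so n1 activates (Gate 6).
n1 and n22 are on, so n8 activates (Gate 2).
n8 is on, so n5 activates (Gate 1).
n32 would need n22 and n10 (Gate 4), but n10 never turns on. n12 would need n1, n41, and n10 (Gate 3), but n10 never turns on. n10 would need n22, n41, and n32 (Gate 7), but n32 never turns on.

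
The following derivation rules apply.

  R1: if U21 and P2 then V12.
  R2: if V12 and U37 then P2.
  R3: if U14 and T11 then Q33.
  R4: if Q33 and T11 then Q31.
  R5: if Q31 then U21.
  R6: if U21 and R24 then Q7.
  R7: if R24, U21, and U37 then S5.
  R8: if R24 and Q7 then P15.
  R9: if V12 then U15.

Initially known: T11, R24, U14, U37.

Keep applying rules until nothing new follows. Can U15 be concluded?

U15 would need V12 (R9), but V12 is never established.

No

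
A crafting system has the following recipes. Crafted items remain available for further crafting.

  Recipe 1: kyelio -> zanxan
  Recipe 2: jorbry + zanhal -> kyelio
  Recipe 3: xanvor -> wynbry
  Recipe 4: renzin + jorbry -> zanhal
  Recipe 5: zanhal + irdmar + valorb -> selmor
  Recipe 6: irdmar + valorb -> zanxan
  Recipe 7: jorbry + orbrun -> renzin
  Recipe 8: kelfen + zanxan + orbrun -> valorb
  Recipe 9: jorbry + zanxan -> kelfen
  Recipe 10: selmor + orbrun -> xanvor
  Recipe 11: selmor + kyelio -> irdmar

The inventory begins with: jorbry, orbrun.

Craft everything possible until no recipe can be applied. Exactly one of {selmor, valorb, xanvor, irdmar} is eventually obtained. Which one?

valorb

jorbry + orbrun -> renzin (Recipe 7).
Using Recipe 4, renzin and jorbry make zanhal.
jorbry + zanhal -> kyelio (Recipe 2).
kyelio -> zanxan (Recipe 1).
jorbry + zanxan -> kelfen (Recipe 9).
Using Recipe 8, kelfen, zanxan, and orbrun make valorb.
irdmar would need selmor and kyelio (Recipe 11), but selmor is never obtained. xanvor would need selmor and orbrun (Recipe 10), but selmor is never obtained. selmor would need zanhal, irdmar, and valorb (Recipe 5), but irdmar is never obtained.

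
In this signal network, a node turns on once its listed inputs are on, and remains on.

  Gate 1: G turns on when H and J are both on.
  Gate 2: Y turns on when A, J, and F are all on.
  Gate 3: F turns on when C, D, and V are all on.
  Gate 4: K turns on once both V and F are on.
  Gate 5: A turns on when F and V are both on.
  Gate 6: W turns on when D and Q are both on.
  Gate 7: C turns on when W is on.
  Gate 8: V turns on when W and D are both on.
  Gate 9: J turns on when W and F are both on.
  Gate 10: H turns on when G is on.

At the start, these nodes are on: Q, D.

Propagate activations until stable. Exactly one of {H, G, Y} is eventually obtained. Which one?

D and Q are on, so W turns on (Gate 6).
W and D are on, so V turns on (Gate 8).
Gate 7: W on → C on.
Gate 3: C, D, and V on → F on.
F and V are on, so A turns on (Gate 5).
Gate 9: W and F on → J on.
Gate 2: A, J, and F on → Y on.
G would need H and J (Gate 1), but H never turns on. H would need G (Gate 10), but G never turns on.

Y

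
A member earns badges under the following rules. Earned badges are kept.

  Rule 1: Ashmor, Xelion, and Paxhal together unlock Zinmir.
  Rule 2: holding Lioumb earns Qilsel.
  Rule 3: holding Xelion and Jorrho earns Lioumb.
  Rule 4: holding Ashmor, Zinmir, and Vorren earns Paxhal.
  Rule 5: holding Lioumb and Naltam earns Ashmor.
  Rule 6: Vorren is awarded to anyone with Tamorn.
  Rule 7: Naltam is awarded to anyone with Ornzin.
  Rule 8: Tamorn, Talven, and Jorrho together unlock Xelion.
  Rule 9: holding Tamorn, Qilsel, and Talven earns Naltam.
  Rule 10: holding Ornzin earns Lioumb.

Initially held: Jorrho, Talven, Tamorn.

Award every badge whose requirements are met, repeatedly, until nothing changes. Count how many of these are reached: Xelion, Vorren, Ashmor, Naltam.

With Tamorn, Talven, and Jorrho, Xelion is earned (Rule 8).
With Tamorn, Vorren is earned (Rule 6).
With Xelion and Jorrho, Lioumb is earned (Rule 3).
With Lioumb, Qilsel is earned (Rule 2).
With Tamorn, Qilsel, and Talven, Naltam is earned (Rule 9).
With Lioumb and Naltam, Ashmor is earned (Rule 5).
Xelion: reached.
Vorren: reached.
Ashmor: reached.
Naltam: reached.
All 4 are reached.

4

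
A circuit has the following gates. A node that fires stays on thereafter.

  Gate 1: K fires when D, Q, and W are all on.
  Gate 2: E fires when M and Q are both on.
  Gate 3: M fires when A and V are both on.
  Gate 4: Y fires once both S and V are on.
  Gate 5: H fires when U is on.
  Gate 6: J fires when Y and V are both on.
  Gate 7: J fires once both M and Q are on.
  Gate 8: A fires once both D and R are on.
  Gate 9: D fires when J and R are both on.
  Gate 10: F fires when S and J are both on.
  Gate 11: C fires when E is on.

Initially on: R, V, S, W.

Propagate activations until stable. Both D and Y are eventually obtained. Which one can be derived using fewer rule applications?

Y: S and V are on, so Y fires (Gate 4). [1 rule application]
D: Gate 4: S and V on → Y on. Y and V are on, so J fires (Gate 6). J and R are on, so D fires (Gate 9). [3 rule applications]
Y needs fewer.

Y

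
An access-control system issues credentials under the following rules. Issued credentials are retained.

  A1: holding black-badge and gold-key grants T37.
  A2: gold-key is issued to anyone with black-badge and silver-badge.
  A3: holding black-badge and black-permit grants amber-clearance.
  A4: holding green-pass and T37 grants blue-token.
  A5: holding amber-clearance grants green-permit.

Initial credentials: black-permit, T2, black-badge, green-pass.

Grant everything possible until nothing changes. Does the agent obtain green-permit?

Yes

Holding black-badge and black-permit grants amber-clearance (A3).
Holding amber-clearance grants green-permit (A5).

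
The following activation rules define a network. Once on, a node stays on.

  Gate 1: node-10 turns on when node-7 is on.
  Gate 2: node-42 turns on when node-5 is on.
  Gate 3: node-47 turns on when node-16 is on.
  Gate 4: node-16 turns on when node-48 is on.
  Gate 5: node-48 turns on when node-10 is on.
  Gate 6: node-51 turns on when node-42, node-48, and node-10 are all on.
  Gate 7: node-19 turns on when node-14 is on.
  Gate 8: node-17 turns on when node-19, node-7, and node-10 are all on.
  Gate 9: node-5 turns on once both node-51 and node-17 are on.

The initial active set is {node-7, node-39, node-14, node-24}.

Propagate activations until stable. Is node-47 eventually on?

Yes

Gate 1: node-7 on → node-10 on.
node-10 is on, so node-48 turns on (Gate 5).
node-48 is on, so node-16 turns on (Gate 4).
node-16 is on, so node-47 turns on (Gate 3).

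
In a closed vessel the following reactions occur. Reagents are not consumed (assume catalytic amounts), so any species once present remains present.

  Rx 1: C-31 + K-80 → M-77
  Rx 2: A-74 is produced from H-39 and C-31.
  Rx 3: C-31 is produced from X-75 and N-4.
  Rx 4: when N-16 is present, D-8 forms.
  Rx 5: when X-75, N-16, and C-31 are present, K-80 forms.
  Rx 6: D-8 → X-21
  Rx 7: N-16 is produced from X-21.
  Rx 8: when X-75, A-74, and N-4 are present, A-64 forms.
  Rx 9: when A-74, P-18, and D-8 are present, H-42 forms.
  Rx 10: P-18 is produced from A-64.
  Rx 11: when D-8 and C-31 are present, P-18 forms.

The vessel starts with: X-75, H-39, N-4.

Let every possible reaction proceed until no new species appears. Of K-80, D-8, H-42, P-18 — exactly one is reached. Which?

X-75 and N-4 present → C-31 forms (Rx 3).
H-39 and C-31 present → A-74 forms (Rx 2).
X-75, A-74, and N-4 present → A-64 forms (Rx 8).
A-64 present → P-18 forms (Rx 10).
K-80 would need X-75, N-16, and C-31 (Rx 5), but N-16 never forms. H-42 would need A-74, P-18, and D-8 (Rx 9), but D-8 never forms. D-8 would need N-16 (Rx 4), but N-16 never forms.

P-18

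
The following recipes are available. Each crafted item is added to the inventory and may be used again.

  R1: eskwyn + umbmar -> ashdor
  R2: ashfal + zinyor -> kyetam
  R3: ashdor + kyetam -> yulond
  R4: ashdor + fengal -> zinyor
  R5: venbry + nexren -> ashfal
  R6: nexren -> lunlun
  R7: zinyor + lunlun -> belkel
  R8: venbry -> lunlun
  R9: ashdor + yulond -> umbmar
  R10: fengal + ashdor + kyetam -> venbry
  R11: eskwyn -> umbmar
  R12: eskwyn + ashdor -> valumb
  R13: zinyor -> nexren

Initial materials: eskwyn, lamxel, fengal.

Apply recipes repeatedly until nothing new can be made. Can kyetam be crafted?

kyetam would need ashfal and zinyor (R2), but ashfal is never obtained.

No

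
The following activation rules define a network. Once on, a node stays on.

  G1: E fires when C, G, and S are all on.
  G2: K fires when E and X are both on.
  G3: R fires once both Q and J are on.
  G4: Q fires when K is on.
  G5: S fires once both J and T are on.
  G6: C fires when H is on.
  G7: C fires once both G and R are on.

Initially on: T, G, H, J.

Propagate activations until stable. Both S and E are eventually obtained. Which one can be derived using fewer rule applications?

S

S: G5: J and T on → S on. [1 rule application]
E: J and T are on, so S fires (G5). H is on, so C fires (G6). C, G, and S are on, so E fires (G1). [3 rule applications]
S needs fewer.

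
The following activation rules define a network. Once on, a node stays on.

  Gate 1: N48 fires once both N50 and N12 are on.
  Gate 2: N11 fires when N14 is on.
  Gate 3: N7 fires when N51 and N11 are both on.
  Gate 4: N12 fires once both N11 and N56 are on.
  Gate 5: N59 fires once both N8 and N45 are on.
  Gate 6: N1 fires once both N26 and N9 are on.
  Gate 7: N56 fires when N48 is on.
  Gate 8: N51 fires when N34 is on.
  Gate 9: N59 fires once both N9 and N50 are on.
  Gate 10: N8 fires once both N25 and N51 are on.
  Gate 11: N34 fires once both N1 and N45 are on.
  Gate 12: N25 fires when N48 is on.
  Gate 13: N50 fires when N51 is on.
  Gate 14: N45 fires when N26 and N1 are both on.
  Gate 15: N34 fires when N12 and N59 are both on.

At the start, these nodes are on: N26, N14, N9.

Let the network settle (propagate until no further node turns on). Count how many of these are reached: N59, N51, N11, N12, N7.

Gate 6: N26 and N9 on → N1 on.
N14 is on, so N11 fires (Gate 2).
N26 and N1 are on, so N45 fires (Gate 14).
Gate 11: N1 and N45 on → N34 on.
N34 is on, so N51 fires (Gate 8).
Gate 3: N51 and N11 on → N7 on.
Gate 13: N51 on → N50 on.
N9 and N50 are on, so N59 fires (Gate 9).
N59: reached.
N51: reached.
N11: reached.
N12 would need N11 and N56 (Gate 4), but N56 never turns on.
N7: reached.
Reached: N59, N51, N11, and N7 — 4 of the 5.

4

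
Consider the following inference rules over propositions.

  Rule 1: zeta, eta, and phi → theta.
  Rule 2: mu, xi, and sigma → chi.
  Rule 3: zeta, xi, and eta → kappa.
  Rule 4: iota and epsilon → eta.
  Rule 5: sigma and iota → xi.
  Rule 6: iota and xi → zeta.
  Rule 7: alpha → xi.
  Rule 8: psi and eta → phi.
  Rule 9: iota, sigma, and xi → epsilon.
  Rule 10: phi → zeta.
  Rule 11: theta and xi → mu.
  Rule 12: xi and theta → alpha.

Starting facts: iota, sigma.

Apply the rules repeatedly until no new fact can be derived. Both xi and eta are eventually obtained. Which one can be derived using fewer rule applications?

xi: sigma and iota hold, so xi follows (Rule 5). [1 rule application]
eta: sigma and iota hold, so xi follows (Rule 5). iota, sigma, and xi hold, so epsilon follows (Rule 9). iota and epsilon hold, so eta follows (Rule 4). [3 rule applications]
xi needs fewer.

xi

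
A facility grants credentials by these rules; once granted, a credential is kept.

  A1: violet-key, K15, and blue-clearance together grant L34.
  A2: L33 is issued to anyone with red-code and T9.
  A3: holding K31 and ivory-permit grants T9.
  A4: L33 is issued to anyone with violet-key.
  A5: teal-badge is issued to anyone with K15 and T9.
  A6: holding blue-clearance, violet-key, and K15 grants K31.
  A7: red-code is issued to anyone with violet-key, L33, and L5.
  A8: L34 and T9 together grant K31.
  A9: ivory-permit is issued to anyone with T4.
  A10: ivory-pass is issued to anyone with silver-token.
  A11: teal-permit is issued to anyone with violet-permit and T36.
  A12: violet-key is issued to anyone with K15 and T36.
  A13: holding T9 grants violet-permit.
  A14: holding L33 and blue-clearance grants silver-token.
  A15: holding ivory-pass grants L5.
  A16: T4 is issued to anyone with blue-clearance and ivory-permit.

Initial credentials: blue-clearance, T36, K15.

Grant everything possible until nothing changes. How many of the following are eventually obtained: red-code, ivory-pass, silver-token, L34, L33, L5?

Holding K15 and T36 grants violet-key (A12).
Holding violet-key grants L33 (A4).
Holding violet-key, K15, and blue-clearance grants L34 (A1).
Holding L33 and blue-clearance grants silver-token (A14).
Holding silver-token grants ivory-pass (A10).
Holding ivory-pass grants L5 (A15).
Holding violet-key, L33, and L5 grants red-code (A7).
red-code: reached.
ivory-pass: reached.
silver-token: reached.
L34: reached.
L33: reached.
L5: reached.
All 6 are reached.

6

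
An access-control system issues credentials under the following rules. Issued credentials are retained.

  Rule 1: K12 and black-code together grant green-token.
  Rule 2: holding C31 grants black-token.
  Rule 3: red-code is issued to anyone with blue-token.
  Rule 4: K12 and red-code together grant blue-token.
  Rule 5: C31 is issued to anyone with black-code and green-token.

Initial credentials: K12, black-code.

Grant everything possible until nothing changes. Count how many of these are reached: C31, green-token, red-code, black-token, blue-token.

Holding K12 and black-code grants green-token (Rule 1).
Holding black-code and green-token grants C31 (Rule 5).
Holding C31 grants black-token (Rule 2).
C31: reached.
green-token: reached.
red-code would need blue-token (Rule 3), but blue-token is never granted.
black-token: reached.
blue-token would need K12 and red-code (Rule 4), but red-code is never granted.
Reached: C31, green-token, and black-token — 3 of the 5.

3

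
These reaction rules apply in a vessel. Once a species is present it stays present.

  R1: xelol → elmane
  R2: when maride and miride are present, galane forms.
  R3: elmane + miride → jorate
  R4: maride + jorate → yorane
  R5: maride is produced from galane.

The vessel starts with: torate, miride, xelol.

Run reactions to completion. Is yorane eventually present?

yorane would need maride and jorate (R4), but maride never forms.

No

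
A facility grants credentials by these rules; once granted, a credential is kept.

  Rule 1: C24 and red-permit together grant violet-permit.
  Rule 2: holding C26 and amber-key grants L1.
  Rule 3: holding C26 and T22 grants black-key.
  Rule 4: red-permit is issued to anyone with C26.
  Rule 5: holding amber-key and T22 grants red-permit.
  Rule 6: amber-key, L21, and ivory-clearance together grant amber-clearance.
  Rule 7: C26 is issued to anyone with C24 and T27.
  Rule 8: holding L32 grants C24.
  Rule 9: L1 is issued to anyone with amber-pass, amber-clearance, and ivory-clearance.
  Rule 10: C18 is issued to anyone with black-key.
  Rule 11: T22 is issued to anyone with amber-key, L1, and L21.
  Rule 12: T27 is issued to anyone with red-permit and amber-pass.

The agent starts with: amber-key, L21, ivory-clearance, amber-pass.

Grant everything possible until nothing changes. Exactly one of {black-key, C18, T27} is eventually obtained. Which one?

Holding amber-key, L21, and ivory-clearance grants amber-clearance (Rule 6).
Holding amber-pass, amber-clearance, and ivory-clearance grants L1 (Rule 9).
Holding amber-key, L1, and L21 grants T22 (Rule 11).
Holding amber-key and T22 grants red-permit (Rule 5).
Holding red-permit and amber-pass grants T27 (Rule 12).
black-key would need C26 and T22 (Rule 3), but C26 is never granted. C18 would need black-key (Rule 10), but black-key is never granted.

T27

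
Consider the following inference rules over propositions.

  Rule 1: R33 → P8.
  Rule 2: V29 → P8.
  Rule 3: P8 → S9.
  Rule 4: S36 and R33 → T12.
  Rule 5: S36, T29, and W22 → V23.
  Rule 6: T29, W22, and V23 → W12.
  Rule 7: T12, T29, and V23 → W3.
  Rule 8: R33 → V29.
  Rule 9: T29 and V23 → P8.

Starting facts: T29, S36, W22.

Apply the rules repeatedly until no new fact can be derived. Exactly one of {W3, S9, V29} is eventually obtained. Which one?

S9

From S36, T29, and W22, Rule 5 gives V23.
T29 and V23 hold, so P8 follows (Rule 9).
P8 holds, so S9 follows (Rule 3).
W3 would need T12, T29, and V23 (Rule 7), but T12 is never established. V29 would need R33 (Rule 8), but R33 is never established.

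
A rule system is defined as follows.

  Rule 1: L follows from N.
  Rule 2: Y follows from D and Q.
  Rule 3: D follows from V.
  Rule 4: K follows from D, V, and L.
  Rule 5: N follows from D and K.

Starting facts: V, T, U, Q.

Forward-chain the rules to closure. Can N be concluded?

No

N would need D and K (Rule 5), but K is never established.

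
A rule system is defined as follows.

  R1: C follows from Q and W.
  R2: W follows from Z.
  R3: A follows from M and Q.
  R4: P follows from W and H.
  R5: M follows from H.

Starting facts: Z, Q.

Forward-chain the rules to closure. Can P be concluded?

No

P would need W and H (R4), but H is never established.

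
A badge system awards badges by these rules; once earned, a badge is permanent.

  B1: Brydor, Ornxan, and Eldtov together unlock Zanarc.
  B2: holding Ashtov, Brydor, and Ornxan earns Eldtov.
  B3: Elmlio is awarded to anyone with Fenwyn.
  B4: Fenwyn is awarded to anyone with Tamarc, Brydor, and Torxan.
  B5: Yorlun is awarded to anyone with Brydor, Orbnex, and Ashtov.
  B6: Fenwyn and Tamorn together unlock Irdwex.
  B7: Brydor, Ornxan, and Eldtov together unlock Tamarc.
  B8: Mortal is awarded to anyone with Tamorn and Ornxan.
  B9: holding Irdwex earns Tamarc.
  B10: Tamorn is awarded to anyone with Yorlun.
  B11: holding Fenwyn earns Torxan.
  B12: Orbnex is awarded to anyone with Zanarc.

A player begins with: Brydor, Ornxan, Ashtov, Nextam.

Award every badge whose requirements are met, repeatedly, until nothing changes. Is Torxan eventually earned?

No

Torxan would need Fenwyn (B11), but Fenwyn is never earned.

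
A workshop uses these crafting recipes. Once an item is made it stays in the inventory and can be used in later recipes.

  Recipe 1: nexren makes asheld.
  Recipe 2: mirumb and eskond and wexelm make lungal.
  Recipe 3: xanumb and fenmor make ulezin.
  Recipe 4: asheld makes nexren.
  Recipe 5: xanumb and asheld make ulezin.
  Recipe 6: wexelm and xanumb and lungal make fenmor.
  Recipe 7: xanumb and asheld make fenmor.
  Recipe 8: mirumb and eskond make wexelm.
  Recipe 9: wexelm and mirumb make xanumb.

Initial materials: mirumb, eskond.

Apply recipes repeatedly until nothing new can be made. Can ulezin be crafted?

mirumb and eskond → wexelm (Recipe 8).
wexelm and mirumb → xanumb (Recipe 9).
Using Recipe 2, mirumb, eskond, and wexelm make lungal.
wexelm and xanumb and lungal → fenmor (Recipe 6).
xanumb and fenmor → ulezin (Recipe 3).

Yes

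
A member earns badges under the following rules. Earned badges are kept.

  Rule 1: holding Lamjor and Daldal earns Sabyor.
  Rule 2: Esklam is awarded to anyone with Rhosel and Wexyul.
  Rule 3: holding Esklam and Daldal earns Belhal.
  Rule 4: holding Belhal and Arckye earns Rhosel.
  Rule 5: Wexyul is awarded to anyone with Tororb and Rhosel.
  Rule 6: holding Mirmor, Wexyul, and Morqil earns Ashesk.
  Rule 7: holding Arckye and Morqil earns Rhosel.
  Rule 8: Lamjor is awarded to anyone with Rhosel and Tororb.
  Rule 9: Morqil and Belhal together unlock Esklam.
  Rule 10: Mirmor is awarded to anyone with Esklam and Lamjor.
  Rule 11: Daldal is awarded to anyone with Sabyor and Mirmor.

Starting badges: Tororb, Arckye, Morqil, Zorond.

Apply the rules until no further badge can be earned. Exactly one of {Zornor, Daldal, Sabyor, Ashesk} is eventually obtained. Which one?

Ashesk

With Arckye and Morqil, Rhosel is earned (Rule 7).
With Rhosel and Tororb, Lamjor is earned (Rule 8).
With Tororb and Rhosel, Wexyul is earned (Rule 5).
With Rhosel and Wexyul, Esklam is earned (Rule 2).
With Esklam and Lamjor, Mirmor is earned (Rule 10).
With Mirmor, Wexyul, and Morqil, Ashesk is earned (Rule 6).
No rule produces Zornor, and it is not given. Sabyor would need Lamjor and Daldal (Rule 1), but Daldal is never earned. Daldal would need Sabyor and Mirmor (Rule 11), but Sabyor is never earned.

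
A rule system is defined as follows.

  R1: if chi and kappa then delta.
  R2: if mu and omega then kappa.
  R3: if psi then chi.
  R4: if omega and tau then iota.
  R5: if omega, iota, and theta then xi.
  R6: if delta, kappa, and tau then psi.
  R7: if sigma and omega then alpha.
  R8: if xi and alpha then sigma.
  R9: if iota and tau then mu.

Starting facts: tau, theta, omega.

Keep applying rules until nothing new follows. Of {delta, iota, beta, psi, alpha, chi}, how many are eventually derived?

1

omega and tau hold, so iota follows (R4).
delta would need chi and kappa (R1), but chi is never established.
iota: reached.
No rule produces beta, and it is not given.
psi would need delta, kappa, and tau (R6), but delta is never established.
alpha would need sigma and omega (R7), but sigma is never established.
chi would need psi (R3), but psi is never established.
Reached: iota — 1 of the 6.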